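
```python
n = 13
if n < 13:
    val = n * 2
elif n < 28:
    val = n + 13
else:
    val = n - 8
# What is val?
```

Trace:
`n = 13` → n = 13
`if n < 13: ...` → n < 13 is False, n < 28 is True → val = 26
So val = 26

Answer: 26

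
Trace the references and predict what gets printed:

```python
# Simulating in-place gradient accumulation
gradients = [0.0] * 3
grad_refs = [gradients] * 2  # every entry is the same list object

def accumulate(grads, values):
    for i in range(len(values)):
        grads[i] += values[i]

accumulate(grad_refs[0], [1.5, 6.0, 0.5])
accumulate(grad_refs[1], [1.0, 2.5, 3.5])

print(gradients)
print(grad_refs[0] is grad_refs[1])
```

Key concept: gradient accumulation aliasing.
Step by step:
`gradients = [0.0] * 3` → gradients = [0.0, 0.0, 0.0]
`grad_refs = [gradients] * 2` → grad_refs = [[0.0, 0.0, 0.0], [0.0, 0.0, 0.0]]
`accumulate(grad_refs[0], [1.5, 6.0, 0.5])` → gradients = [1.5, 6.0, 0.5]; grad_refs = [[1.5, 6.0, 0.5], [1.5, 6.0, 0.5]]
`accumulate(grad_refs[1], [1.0, 2.5, 3.5])` → gradients = [2.5, 8.5, 4.0]; grad_refs = [[2.5, 8.5, 4.0], [2.5, 8.5, 4.0]]
`print(gradients)` → prints [2.5, 8.5, 4.0]
`print(grad_refs[0] is grad_refs[1])` → prints True

Answer:
[2.5, 8.5, 4.0]
True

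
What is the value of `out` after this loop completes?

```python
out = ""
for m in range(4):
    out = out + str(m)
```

Concatenate digits 0 to 3
`out` takes the values: "" → "0" → "01" → "012" → "0123"

Answer: "0123"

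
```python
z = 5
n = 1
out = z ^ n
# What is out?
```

Trace:
`z = 5` → z = 5
`n = 1` → n = 1
`out = z ^ n` → out = 4
So out = 4

Answer: 4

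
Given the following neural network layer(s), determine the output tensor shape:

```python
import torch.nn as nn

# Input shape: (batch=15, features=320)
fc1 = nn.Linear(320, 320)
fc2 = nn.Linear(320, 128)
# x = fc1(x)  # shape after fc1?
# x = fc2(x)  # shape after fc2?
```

Input: (15, 320) -> after fc1: (15, 320) -> Output: (15, 128)

Answer: (15, 128)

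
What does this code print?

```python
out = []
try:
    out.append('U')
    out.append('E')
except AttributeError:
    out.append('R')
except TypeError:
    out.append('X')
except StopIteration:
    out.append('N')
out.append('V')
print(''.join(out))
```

Execution trace: 'U' (try body) → 'E' (try body, no exception) → 'V' (after the try/except). Output: UEV

Answer: UEV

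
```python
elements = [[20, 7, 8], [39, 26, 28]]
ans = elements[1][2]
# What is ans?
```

Trace:
`elements = [[20, 7, 8], [39, 26, 28]]` → elements = [[20, 7, 8], [39, 26, 28]]
`ans = elements[1][2]` → ans = 28
So ans = 28

Answer: 28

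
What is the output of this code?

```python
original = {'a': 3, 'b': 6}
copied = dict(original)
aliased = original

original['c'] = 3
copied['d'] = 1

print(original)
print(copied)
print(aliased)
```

Key concept: dict() creates copy, assignment creates alias.
Step by step:
`original = {'a': 3, 'b': 6}` → original = {'a': 3, 'b': 6}
`copied = dict(original)` → copied = {'a': 3, 'b': 6}
`aliased = original` → aliased = {'a': 3, 'b': 6} (same object as original)
`original['c'] = 3` → original = {'a': 3, 'b': 6, 'c': 3} (same object as aliased); aliased = {'a': 3, 'b': 6, 'c': 3} (same object as original)
`copied['d'] = 1` → copied = {'a': 3, 'b': 6, 'd': 1}
`print(original)` → prints {'a': 3, 'b': 6, 'c': 3}
`print(copied)` → prints {'a': 3, 'b': 6, 'd': 1}
`print(aliased)` → prints {'a': 3, 'b': 6, 'c': 3}

Answer:
{'a': 3, 'b': 6, 'c': 3}
{'a': 3, 'b': 6, 'd': 1}
{'a': 3, 'b': 6, 'c': 3}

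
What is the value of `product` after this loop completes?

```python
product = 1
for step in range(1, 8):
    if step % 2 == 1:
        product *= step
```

Product of odd numbers 1 to 7
`product` takes the values: 1 → 3 → 15 → 105

Answer: 105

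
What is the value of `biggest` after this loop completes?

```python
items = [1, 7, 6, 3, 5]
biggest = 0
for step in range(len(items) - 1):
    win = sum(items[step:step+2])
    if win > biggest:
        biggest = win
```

Max sum of 2-element window in [1, 7, 6, 3, 5]
`biggest` takes the values: 0 → 8 → 13

Answer: 13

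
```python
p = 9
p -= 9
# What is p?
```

Trace:
`p = 9` → p = 9
`p -= 9` → p = 0
So p = 0

Answer: 0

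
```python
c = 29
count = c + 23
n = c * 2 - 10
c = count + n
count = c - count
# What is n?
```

Trace:
`c = 29` → c = 29
`count = c + 23` → count = 52
`n = c * 2 - 10` → n = 48
`c = count + n` → c = 100
`count = c - count` → count = 48
So n = 48

Answer: 48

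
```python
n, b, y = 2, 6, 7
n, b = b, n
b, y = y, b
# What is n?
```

Trace:
`n, b, y = 2, 6, 7` → n = 2; b = 6; y = 7
`n, b = b, n` → n = 6; b = 2
`b, y = y, b` → b = 7; y = 2
So n = 6

Answer: 6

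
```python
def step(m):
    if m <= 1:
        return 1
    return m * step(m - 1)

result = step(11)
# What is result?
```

step(11) = 11 * 10 * 9 * 8 * 7 * 6 * 5 * 4 * 3 * 2 * 1 = 39916800

Answer: 39916800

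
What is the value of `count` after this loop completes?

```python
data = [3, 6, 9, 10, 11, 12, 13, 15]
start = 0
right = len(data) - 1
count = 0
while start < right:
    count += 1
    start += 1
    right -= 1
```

Iterations until pointers meet (list length 8)
`count` takes the values: 0 → 1 → 2 → 3 → 4

Answer: 4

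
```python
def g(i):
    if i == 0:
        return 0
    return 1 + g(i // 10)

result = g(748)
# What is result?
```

Count of digits of 748: 3

Answer: 3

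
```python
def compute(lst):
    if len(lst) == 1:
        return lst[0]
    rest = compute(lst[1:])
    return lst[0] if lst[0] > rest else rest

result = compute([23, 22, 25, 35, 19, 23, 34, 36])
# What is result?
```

Recursive max over [23, 22, 25, 35, 19, 23, 34, 36] = 36

Answer: 36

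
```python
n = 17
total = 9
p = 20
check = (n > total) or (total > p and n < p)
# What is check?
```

Trace:
`n = 17` → n = 17
`total = 9` → total = 9
`p = 20` → p = 20
`check = (n > total) or (total > p and n < p)` → check = True
So check = True

Answer: True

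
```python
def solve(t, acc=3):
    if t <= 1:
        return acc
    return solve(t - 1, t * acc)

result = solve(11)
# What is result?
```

Accumulator trace (n, acc): (11, 3) -> (10, 33) -> (9, 330) -> (8, 2970) -> (7, 23760) -> (6, 166320) -> (5, 997920) -> (4, 4989600) -> (3, 19958400) -> (2, 59875200) -> (1, 119750400) -> return 119750400

Answer: 119750400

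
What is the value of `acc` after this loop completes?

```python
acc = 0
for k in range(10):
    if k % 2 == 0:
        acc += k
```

Sum of even numbers 0 to 9
`acc` takes the values: 0 → 2 → 6 → 12 → 20

Answer: 20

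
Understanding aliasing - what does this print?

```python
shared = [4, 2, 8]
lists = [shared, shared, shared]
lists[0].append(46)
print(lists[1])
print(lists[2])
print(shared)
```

Key concept: list of same reference.
Step by step:
`shared = [4, 2, 8]` → shared = [4, 2, 8]
`lists = [shared, shared, shared]` → lists = [[4, 2, 8], [4, 2, 8], [4, 2, 8]]
`lists[0].append(46)` → shared = [4, 2, 8, 46]; lists = [[4, 2, 8, 46], [4, 2, 8, 46], [4, 2, 8, 46]]
`print(lists[1])` → prints [4, 2, 8, 46]
`print(lists[2])` → prints [4, 2, 8, 46]
`print(shared)` → prints [4, 2, 8, 46]

Answer:
[4, 2, 8, 46]
[4, 2, 8, 46]
[4, 2, 8, 46]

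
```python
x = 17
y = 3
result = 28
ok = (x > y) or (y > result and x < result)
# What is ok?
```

Trace:
`x = 17` → x = 17
`y = 3` → y = 3
`result = 28` → result = 28
`ok = (x > y) or (y > result and x < result)` → ok = True
So ok = True

Answer: True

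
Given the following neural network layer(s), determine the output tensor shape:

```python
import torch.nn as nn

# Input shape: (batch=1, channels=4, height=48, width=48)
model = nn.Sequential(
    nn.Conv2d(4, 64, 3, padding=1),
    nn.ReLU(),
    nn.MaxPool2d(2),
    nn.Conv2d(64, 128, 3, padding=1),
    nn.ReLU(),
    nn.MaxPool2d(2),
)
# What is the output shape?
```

Input: (1, 4, 48, 48) -> after first Conv2d: (1, 64, 48, 48) -> after first MaxPool2d: (1, 64, 24, 24) -> after second Conv2d: (1, 128, 24, 24) -> Output: (1, 128, 12, 12)

Answer: (1, 128, 12, 12)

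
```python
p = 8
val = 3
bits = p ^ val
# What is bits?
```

Trace:
`p = 8` → p = 8
`val = 3` → val = 3
`bits = p ^ val` → bits = 11
So bits = 11

Answer: 11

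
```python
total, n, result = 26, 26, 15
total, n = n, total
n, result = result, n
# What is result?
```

Trace:
`total, n, result = 26, 26, 15` → total = 26; n = 26; result = 15
`total, n = n, total` → total = 26; n = 26
`n, result = result, n` → n = 15; result = 26
So result = 26

Answer: 26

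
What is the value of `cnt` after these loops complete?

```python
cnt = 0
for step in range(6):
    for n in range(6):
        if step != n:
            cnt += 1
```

6² - 6 (exclude diagonal)
`cnt` takes the values: 0 → 1 → 2 → 3 → 4 → 5 → 6 → 7 → 8 → 9 → 10 → 11 → 12 → 13 → 14 → 15 → 16 → 17 → 18 → 19 → 20 → 21 → 22 → 23 → 24 → 25 → 26 → 27 → 28 → 29 → 30

Answer: 30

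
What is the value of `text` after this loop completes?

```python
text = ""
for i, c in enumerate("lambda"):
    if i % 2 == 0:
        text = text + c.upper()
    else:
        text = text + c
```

Uppercase even positions in 'lambda'
`text` takes the values: "" → "L" → "La" → "LaM" → "LaMb" → "LaMbD" → "LaMbDa"

Answer: "LaMbDa"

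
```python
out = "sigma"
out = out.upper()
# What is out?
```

Trace:
`out = "sigma"` → out = 'sigma'
`out = out.upper()` → out = 'SIGMA'
So out = 'SIGMA'

Answer: 'SIGMA'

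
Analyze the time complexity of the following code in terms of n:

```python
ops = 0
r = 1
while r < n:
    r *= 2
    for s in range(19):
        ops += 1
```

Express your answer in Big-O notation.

Each loop level contributes: log n × 1. Multiplying the contributions gives O(log n).

Answer: O(log n)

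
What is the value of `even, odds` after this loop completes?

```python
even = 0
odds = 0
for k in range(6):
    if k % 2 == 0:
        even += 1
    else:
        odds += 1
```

Count evens and odds in range(6)
`even, odds` takes the values: (0, 0) → (1, 0) → (1, 1) → (2, 1) → (2, 2) → (3, 2) → (3, 3)

Answer: 3, 3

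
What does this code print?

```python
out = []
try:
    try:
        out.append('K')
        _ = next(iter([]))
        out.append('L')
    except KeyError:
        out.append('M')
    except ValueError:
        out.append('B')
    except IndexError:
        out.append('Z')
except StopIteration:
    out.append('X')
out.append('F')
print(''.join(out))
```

Execution trace: 'K' (try body) → 'X' (outer except StopIteration) → 'F' (after the try/except). Output: KXF

Answer: KXF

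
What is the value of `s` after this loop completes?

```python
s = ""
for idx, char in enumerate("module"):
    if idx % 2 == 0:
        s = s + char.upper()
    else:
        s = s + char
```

Uppercase even positions in 'module'
`s` takes the values: "" → "M" → "Mo" → "MoD" → "MoDu" → "MoDuL" → "MoDuLe"

Answer: "MoDuLe"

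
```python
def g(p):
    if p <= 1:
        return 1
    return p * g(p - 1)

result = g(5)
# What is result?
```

g(5) = 5 * 4 * 3 * 2 * 1 = 120

Answer: 120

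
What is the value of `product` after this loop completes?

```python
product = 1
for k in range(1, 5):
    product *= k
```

4! = 24
`product` takes the values: 1 → 2 → 6 → 24

Answer: 24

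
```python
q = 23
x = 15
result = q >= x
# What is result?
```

Trace:
`q = 23` → q = 23
`x = 15` → x = 15
`result = q >= x` → result = True
So result = True

Answer: True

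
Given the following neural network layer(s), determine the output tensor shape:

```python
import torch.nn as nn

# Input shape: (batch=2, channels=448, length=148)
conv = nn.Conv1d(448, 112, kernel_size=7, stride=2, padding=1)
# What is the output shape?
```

Input: (2, 448, 148) -> Output: (2, 112, 72)

Answer: (2, 112, 72)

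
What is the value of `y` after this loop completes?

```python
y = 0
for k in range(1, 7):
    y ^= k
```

XOR of 1 to 6
`y` takes the values: 0 → 1 → 3 → 0 → 4 → 1 → 7

Answer: 7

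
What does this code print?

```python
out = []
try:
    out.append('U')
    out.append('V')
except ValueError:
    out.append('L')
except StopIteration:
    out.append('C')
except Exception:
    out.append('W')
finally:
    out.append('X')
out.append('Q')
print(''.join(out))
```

Execution trace: 'U' (try body) → 'V' (try body, no exception) → 'X' (finally) → 'Q' (after the try/except). Output: UVXQ

Answer: UVXQ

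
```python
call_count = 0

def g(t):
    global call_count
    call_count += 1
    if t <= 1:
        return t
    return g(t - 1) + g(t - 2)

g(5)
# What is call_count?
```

Calls(t) = 1 + Calls(t-1) + Calls(t-2); Calls(0)=Calls(1)=1. For t=5 this gives 15.

Answer: 15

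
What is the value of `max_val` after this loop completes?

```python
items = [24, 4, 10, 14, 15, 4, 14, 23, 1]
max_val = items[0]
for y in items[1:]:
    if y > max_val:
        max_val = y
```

Maximum of [24, 4, 10, 14, 15, 4, 14, 23, 1]
`max_val` takes the values: 24

Answer: 24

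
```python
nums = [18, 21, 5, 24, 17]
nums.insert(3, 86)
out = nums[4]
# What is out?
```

Trace:
`nums = [18, 21, 5, 24, 17]` → nums = [18, 21, 5, 24, 17]
`nums.insert(3, 86)` → nums = [18, 21, 5, 86, 24, 17]
`out = nums[4]` → out = 24
So out = 24

Answer: 24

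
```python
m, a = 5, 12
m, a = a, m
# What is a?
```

Trace:
`m, a = 5, 12` → m = 5; a = 12
`m, a = a, m` → m = 12; a = 5
So a = 5

Answer: 5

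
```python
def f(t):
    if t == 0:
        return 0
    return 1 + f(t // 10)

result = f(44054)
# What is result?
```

Count of digits of 44054: 5

Answer: 5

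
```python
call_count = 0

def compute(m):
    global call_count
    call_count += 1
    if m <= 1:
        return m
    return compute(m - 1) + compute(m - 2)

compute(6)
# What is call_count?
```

Calls(m) = 1 + Calls(m-1) + Calls(m-2); Calls(0)=Calls(1)=1. For m=6 this gives 25.

Answer: 25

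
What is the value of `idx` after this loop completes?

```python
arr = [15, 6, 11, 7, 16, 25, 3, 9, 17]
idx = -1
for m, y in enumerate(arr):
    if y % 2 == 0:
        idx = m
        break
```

First even number index in [15, 6, 11, 7, 16, 25, 3, 9, 17]
`idx` takes the values: -1 → 1

Answer: 1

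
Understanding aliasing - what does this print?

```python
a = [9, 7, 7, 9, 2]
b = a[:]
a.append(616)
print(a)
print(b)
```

Key concept: slice [:] creates copy.
Step by step:
`a = [9, 7, 7, 9, 2]` → a = [9, 7, 7, 9, 2]
`b = a[:]` → b = [9, 7, 7, 9, 2]
`a.append(616)` → a = [9, 7, 7, 9, 2, 616]
`print(a)` → prints [9, 7, 7, 9, 2, 616]
`print(b)` → prints [9, 7, 7, 9, 2]

Answer:
[9, 7, 7, 9, 2, 616]
[9, 7, 7, 9, 2]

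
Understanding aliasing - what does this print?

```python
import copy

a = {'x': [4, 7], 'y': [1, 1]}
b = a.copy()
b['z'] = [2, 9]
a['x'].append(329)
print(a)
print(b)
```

Key concept: shallow copy of dict with mutable values.
Step by step:
`a = {'x': [4, 7], 'y': [1, 1]}` → a = {'x': [4, 7], 'y': [1, 1]}
`b = a.copy()` → b = {'x': [4, 7], 'y': [1, 1]}
`b['z'] = [2, 9]` → b = {'x': [4, 7], 'y': [1, 1], 'z': [2, 9]}
`a['x'].append(329)` → a = {'x': [4, 7, 329], 'y': [1, 1]}; b = {'x': [4, 7, 329], 'y': [1, 1], 'z': [2, 9]}
`print(a)` → prints {'x': [4, 7, 329], 'y': [1, 1]}
`print(b)` → prints {'x': [4, 7, 329], 'y': [1, 1], 'z': [2, 9]}

Answer:
{'x': [4, 7, 329], 'y': [1, 1]}
{'x': [4, 7, 329], 'y': [1, 1], 'z': [2, 9]}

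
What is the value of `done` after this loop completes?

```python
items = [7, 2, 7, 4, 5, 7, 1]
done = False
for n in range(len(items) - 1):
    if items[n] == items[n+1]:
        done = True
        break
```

Check consecutive duplicates in [7, 2, 7, 4, 5, 7, 1]
`done` takes the values: False

Answer: False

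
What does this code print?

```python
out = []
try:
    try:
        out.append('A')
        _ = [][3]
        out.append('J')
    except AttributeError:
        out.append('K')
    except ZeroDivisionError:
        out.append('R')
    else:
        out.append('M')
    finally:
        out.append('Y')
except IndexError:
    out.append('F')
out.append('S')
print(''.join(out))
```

Execution trace: 'A' (try body) → 'Y' (finally) → 'F' (outer except IndexError) → 'S' (after the try/except). Output: AYFS

Answer: AYFS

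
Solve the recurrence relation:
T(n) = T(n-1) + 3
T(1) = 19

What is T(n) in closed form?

Unrolling: T(n) = T(1) + 3·(n-1) = 19 + 3(n-1) = 3n + 16.

Answer: T(n) = 3n + 16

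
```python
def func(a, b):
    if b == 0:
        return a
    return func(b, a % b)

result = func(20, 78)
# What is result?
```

func(20, 78) -> func(78, 20) -> func(20, 18) -> func(18, 2) -> func(2, 0) -> 2

Answer: 2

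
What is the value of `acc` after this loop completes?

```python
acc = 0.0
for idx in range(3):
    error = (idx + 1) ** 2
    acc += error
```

Sum of squared losses 1² + 2² + ... + 3²
`acc` takes the values: 0.0 → 1.0 → 5.0 → 14.0

Answer: 14.0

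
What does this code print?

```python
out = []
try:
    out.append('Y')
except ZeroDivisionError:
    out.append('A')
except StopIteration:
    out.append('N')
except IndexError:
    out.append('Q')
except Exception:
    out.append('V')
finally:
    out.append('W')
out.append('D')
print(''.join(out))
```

Execution trace: 'Y' (try body, no exception) → 'W' (finally) → 'D' (after the try/except). Output: YWD

Answer: YWD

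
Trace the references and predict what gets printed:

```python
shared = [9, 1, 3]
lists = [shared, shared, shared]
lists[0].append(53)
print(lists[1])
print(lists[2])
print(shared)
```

Key concept: list of same reference.
Step by step:
`shared = [9, 1, 3]` → shared = [9, 1, 3]
`lists = [shared, shared, shared]` → lists = [[9, 1, 3], [9, 1, 3], [9, 1, 3]]
`lists[0].append(53)` → shared = [9, 1, 3, 53]; lists = [[9, 1, 3, 53], [9, 1, 3, 53], [9, 1, 3, 53]]
`print(lists[1])` → prints [9, 1, 3, 53]
`print(lists[2])` → prints [9, 1, 3, 53]
`print(shared)` → prints [9, 1, 3, 53]

Answer:
[9, 1, 3, 53]
[9, 1, 3, 53]
[9, 1, 3, 53]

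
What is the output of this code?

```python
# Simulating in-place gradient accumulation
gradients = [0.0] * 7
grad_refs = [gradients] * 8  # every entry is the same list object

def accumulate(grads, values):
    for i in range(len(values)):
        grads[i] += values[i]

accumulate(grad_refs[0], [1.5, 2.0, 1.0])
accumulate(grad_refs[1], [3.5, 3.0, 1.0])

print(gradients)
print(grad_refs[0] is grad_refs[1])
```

Key concept: gradient accumulation aliasing.
Step by step:
`gradients = [0.0] * 7` → gradients = [0.0, 0.0, 0.0, 0.0, 0.0, 0.0, 0.0]
`grad_refs = [gradients] * 8` → grad_refs = [[0.0, 0.0, 0.0, 0.0, 0.0, 0.0, 0.0], [0.0, 0.0, 0.0, 0.0, 0.0, 0.0, 0.0], [0.0, 0.0, 0.0, 0.0, 0.0, 0.0, 0.0], [0.0, 0.0, 0.0, 0.0, 0.0, 0.0, 0.0], [0.0, 0.0, 0.0, 0.0, 0.0, 0.0, 0.0], [0.0, 0.0, 0.0, 0.0, 0.0, 0.0, 0.0], [0.0, 0.0, 0.0, 0.0, 0.0, 0.0, 0.0], [0.0, 0.0, 0.0, 0.0, 0.0, 0.0, 0.0]]
`accumulate(grad_refs[0], [1.5, 2.0, 1.0])` → gradients = [1.5, 2.0, 1.0, 0.0, 0.0, 0.0, 0.0]; grad_refs = [[1.5, 2.0, 1.0, 0.0, 0.0, 0.0, 0.0], [1.5, 2.0, 1.0, 0.0, 0.0, 0.0, 0.0], [1.5, 2.0, 1.0, 0.0, 0.0, 0.0, 0.0], [1.5, 2.0, 1.0, 0.0, 0.0, 0.0, 0.0], [1.5, 2.0, 1.0, 0.0, 0.0, 0.0, 0.0], [1.5, 2.0, 1.0, 0.0, 0.0, 0.0, 0.0], [1.5, 2.0, 1.0, 0.0, 0.0, 0.0, 0.0], [1.5, 2.0, 1.0, 0.0, 0.0, 0.0, 0.0]]
`accumulate(grad_refs[1], [3.5, 3.0, 1.0])` → gradients = [5.0, 5.0, 2.0, 0.0, 0.0, 0.0, 0.0]; grad_refs = [[5.0, 5.0, 2.0, 0.0, 0.0, 0.0, 0.0], [5.0, 5.0, 2.0, 0.0, 0.0, 0.0, 0.0], [5.0, 5.0, 2.0, 0.0, 0.0, 0.0, 0.0], [5.0, 5.0, 2.0, 0.0, 0.0, 0.0, 0.0], [5.0, 5.0, 2.0, 0.0, 0.0, 0.0, 0.0], [5.0, 5.0, 2.0, 0.0, 0.0, 0.0, 0.0], [5.0, 5.0, 2.0, 0.0, 0.0, 0.0, 0.0], [5.0, 5.0, 2.0, 0.0, 0.0, 0.0, 0.0]]
`print(gradients)` → prints [5.0, 5.0, 2.0, 0.0, 0.0, 0.0, 0.0]
`print(grad_refs[0] is grad_refs[1])` → prints True

Answer:
[5.0, 5.0, 2.0, 0.0, 0.0, 0.0, 0.0]
True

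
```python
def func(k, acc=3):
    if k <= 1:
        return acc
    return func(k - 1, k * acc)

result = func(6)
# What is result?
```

Accumulator trace (n, acc): (6, 3) -> (5, 18) -> (4, 90) -> (3, 360) -> (2, 1080) -> (1, 2160) -> return 2160

Answer: 2160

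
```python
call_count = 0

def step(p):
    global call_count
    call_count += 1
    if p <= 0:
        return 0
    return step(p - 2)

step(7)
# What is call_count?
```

Linear recursion stepping by 2: 5 calls from p=7 down to ≤0.

Answer: 5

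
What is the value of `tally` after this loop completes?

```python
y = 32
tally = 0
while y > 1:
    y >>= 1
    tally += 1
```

Count right shifts until 1
`tally` takes the values: 0 → 1 → 2 → 3 → 4 → 5

Answer: 5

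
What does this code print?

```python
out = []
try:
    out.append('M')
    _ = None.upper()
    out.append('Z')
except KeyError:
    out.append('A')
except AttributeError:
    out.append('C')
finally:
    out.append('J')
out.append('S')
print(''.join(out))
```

Execution trace: 'M' (try body) → 'C' (except AttributeError) → 'J' (finally) → 'S' (after the try/except). Output: MCJS

Answer: MCJS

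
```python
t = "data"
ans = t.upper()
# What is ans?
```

Trace:
`t = "data"` → t = 'data'
`ans = t.upper()` → ans = 'DATA'
So ans = 'DATA'

Answer: 'DATA'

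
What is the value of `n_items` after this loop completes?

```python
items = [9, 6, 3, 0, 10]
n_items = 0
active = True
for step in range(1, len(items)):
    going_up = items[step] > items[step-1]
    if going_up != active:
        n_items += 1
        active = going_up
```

Count direction changes in [9, 6, 3, 0, 10]
`n_items` takes the values: 0 → 1 → 2

Answer: 2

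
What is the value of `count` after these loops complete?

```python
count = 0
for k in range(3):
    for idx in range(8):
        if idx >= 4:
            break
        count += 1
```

Inner breaks at 4, outer runs 3 times
`count` takes the values: 0 → 1 → 2 → 3 → 4 → 5 → 6 → 7 → 8 → 9 → 10 → 11 → 12

Answer: 12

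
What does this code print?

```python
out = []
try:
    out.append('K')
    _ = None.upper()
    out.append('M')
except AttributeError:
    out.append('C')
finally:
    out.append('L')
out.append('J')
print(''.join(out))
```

Execution trace: 'K' (try body) → 'C' (except AttributeError) → 'L' (finally) → 'J' (after the try/except). Output: KCLJ

Answer: KCLJ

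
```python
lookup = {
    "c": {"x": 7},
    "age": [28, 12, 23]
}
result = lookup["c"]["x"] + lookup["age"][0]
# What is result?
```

Trace:
`lookup = { ...` → lookup = {'c': {'x': 7}, 'age': [28, 12, 23]}
`result = lookup["c"]["x"] + lookup["age"][0]` → result = 35
So result = 35

Answer: 35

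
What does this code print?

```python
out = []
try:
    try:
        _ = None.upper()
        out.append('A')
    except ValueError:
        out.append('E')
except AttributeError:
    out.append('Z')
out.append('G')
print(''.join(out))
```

Execution trace: 'Z' (outer except AttributeError) → 'G' (after the try/except). Output: ZG

Answer: ZG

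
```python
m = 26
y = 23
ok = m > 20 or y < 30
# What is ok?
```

Trace:
`m = 26` → m = 26
`y = 23` → y = 23
`ok = m > 20 or y < 30` → ok = True
So ok = True

Answer: True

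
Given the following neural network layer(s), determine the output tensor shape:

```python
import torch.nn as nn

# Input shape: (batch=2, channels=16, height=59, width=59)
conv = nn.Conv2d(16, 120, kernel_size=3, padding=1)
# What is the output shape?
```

Input: (2, 16, 59, 59) -> Output: (2, 120, 59, 59)

Answer: (2, 120, 59, 59)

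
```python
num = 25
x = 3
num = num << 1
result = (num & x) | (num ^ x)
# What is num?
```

Trace:
`num = 25` → num = 25
`x = 3` → x = 3
`num = num << 1` → num = 50
`result = (num & x) | (num ^ x)` → result = 51
So num = 50

Answer: 50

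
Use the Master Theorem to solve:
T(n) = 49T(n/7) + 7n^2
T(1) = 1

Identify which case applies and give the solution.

a=49, b=7, f(n)=7n^2. log_7(49) = 2. Since c=2 = 2, Case 2 applies: T(n) = Θ(n^log_b(a) · log n) = O(n^2 log n).

Answer: O(n^2 log n) - Case 2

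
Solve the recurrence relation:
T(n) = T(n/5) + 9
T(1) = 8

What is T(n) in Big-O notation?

Each step divides n by 5 and adds 9. After log_5(n) steps we reach T(1)=8. So T(n) = 9·log_5(n) + 8 = O(log n).

Answer: O(log n)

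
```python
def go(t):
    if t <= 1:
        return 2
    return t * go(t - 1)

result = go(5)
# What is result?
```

go(5) = 5 * 4 * 3 * 2 * 2 = 240

Answer: 240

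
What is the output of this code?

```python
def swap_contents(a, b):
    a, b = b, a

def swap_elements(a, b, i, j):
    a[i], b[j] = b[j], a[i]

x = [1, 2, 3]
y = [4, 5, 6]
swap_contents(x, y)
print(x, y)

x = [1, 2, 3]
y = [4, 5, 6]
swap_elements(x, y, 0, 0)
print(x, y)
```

Key concept: parameter rebinding vs mutation.
Step by step:
`x = [1, 2, 3]` → x = [1, 2, 3]
`y = [4, 5, 6]` → y = [4, 5, 6]
`swap_contents(x, y)` → no visible change to tracked variables
`print(x, y)` → prints [1, 2, 3] [4, 5, 6]
`x = [1, 2, 3]` → x = [1, 2, 3]
`y = [4, 5, 6]` → y = [4, 5, 6]
`swap_elements(x, y, 0, 0)` → x = [4, 2, 3]; y = [1, 5, 6]
`print(x, y)` → prints [4, 2, 3] [1, 5, 6]

Answer:
[1, 2, 3] [4, 5, 6]
[4, 2, 3] [1, 5, 6]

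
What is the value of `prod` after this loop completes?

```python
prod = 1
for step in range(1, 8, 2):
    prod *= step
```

Product of 1, 3, 5, ... up to 7
`prod` takes the values: 1 → 3 → 15 → 105

Answer: 105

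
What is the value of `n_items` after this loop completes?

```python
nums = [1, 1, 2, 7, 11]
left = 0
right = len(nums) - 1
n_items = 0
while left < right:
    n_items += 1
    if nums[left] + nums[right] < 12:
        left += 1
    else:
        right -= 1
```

Steps to find pair summing to 12
`n_items` takes the values: 0 → 1 → 2 → 3 → 4

Answer: 4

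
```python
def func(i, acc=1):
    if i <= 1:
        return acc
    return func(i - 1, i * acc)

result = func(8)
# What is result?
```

Accumulator trace (n, acc): (8, 1) -> (7, 8) -> (6, 56) -> (5, 336) -> (4, 1680) -> (3, 6720) -> (2, 20160) -> (1, 40320) -> return 40320

Answer: 40320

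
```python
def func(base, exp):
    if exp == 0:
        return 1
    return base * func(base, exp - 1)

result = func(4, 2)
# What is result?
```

func(4, 2) = 4 * 4 = 16

Answer: 16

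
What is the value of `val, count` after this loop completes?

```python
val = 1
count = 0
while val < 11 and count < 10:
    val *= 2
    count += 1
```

Double until >= 11 or 10 iterations
`val, count` takes the values: (1, 0) → (2, 0) → (2, 1) → (4, 1) → (4, 2) → (8, 2) → (8, 3) → (16, 3) → (16, 4)

Answer: 16, 4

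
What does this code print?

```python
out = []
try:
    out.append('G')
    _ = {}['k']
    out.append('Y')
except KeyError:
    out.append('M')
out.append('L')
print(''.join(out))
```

Execution trace: 'G' (try body) → 'M' (except KeyError) → 'L' (after the try/except). Output: GML

Answer: GML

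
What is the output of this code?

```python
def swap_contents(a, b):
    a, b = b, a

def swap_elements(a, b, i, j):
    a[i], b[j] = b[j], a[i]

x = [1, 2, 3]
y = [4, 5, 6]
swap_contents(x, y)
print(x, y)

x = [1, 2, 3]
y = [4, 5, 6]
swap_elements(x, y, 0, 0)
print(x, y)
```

Key concept: parameter rebinding vs mutation.
Step by step:
`x = [1, 2, 3]` → x = [1, 2, 3]
`y = [4, 5, 6]` → y = [4, 5, 6]
`swap_contents(x, y)` → no visible change to tracked variables
`print(x, y)` → prints [1, 2, 3] [4, 5, 6]
`x = [1, 2, 3]` → x = [1, 2, 3]
`y = [4, 5, 6]` → y = [4, 5, 6]
`swap_elements(x, y, 0, 0)` → x = [4, 2, 3]; y = [1, 5, 6]
`print(x, y)` → prints [4, 2, 3] [1, 5, 6]

Answer:
[1, 2, 3] [4, 5, 6]
[4, 2, 3] [1, 5, 6]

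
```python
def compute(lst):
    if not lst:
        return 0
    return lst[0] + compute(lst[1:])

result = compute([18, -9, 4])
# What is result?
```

18 + (-9) + 4 + 0 = 13

Answer: 13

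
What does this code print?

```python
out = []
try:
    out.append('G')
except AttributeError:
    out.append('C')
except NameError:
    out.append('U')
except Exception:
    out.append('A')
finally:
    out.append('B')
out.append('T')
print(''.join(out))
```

Execution trace: 'G' (try body, no exception) → 'B' (finally) → 'T' (after the try/except). Output: GBT

Answer: GBT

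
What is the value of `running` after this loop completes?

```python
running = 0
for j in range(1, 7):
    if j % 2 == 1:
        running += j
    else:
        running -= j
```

Add odd, subtract even
`running` takes the values: 0 → 1 → -1 → 2 → -2 → 3 → -3

Answer: -3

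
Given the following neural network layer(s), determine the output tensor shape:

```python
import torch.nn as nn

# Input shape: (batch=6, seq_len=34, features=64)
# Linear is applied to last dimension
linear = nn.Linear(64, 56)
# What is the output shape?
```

Input: (6, 34, 64) -> Output: (6, 34, 56)

Answer: (6, 34, 56)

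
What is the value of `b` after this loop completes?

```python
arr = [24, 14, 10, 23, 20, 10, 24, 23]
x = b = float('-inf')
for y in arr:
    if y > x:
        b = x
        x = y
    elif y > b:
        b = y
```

Second largest (with repeats) in [24, 14, 10, 23, 20, 10, 24, 23]
`b` takes the values: -inf → 14 → 23 → 24

Answer: 24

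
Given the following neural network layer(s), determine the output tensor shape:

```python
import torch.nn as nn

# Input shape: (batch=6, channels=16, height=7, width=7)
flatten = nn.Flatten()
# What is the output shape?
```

Input: (6, 16, 7, 7) -> Output: (6, 784)

Answer: (6, 784)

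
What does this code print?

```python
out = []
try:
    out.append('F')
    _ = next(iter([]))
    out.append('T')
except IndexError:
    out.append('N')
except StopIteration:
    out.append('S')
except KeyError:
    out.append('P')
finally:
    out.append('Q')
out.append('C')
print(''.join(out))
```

Execution trace: 'F' (try body) → 'S' (except StopIteration) → 'Q' (finally) → 'C' (after the try/except). Output: FSQC

Answer: FSQC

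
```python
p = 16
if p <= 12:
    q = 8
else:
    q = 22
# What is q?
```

Trace:
`p = 16` → p = 16
`if p <= 12: ...` → p <= 12 is False, take else branch → q = 22
So q = 22

Answer: 22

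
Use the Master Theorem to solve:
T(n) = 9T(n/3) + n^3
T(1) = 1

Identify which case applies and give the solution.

a=9, b=3, f(n)=n^3. log_3(9) = 2. Since c=3 > 2 and the regularity condition holds (9(n/3)^3 = (9/3^3)n^3 with 9/3^3 < 1), Case 3 applies: T(n) = Θ(f(n)) = O(n^3).

Answer: O(n^3) - Case 3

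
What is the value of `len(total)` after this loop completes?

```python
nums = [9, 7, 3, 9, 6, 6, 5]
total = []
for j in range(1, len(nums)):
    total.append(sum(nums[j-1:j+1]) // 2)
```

Number of 2-element averages
`total` takes the values: [] → [8] → [8, 5] → [8, 5, 6] → [8, 5, 6, 7] → [8, 5, 6, 7, 6] → [8, 5, 6, 7, 6, 5]
So `len(total)` = 6

Answer: 6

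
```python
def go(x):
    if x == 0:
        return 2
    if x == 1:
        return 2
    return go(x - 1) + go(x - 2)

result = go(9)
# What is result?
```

Build up from base cases: go(0)=2, go(1)=2, go(2)=4, go(3)=6, go(4)=10, go(5)=16, go(6)=26, ..., go(9)=110

Answer: 110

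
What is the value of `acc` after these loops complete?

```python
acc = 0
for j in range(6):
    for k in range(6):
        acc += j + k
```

Sum of all j+k for j,k in 6x6
`acc` takes the values: 0 → 1 → 3 → 6 → 10 → 15 → 16 → 18 → 21 → 25 → 30 → 36 → 38 → 41 → 45 → 50 → 56 → 63 → 66 → 70 → 75 → 81 → 88 → 96 → 100 → 105 → 111 → 118 → 126 → 135 → 140 → 146 → 153 → 161 → 170 → 180

Answer: 180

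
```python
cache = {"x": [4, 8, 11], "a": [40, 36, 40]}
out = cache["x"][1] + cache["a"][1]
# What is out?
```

Trace:
`cache = {"x": [4, 8, 11], "a": [40, 36, 40]}` → cache = {'x': [4, 8, 11], 'a': [40, 36, 40]}
`out = cache["x"][1] + cache["a"][1]` → out = 44
So out = 44

Answer: 44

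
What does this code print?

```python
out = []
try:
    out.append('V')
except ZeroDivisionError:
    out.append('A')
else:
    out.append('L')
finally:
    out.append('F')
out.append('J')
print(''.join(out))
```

Execution trace: 'V' (try body, no exception) → 'L' (else) → 'F' (finally) → 'J' (after the try/except). Output: VLFJ

Answer: VLFJ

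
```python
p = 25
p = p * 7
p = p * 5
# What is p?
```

Trace:
`p = 25` → p = 25
`p = p * 7` → p = 175
`p = p * 5` → p = 875
So p = 875

Answer: 875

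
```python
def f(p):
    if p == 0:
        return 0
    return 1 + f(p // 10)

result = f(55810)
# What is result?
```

Count of digits of 55810: 5

Answer: 5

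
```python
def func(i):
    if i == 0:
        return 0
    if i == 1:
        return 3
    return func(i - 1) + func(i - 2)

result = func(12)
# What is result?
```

Build up from base cases: func(0)=0, func(1)=3, func(2)=3, func(3)=6, func(4)=9, func(5)=15, func(6)=24, ..., func(12)=432

Answer: 432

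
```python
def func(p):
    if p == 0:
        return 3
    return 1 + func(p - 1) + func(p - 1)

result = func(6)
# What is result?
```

func(p) = 1 + 2·func(p-1), func(0)=3. Closed form: (3+1)·2^6 - 1 = 255.

Answer: 255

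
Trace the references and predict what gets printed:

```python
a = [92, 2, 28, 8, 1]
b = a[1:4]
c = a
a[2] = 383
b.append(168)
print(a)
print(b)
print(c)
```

Key concept: slice vs alias.
Step by step:
`a = [92, 2, 28, 8, 1]` → a = [92, 2, 28, 8, 1]
`b = a[1:4]` → b = [2, 28, 8]
`c = a` → c = [92, 2, 28, 8, 1] (same object as a)
`a[2] = 383` → a = [92, 2, 383, 8, 1] (same object as c); c = [92, 2, 383, 8, 1] (same object as a)
`b.append(168)` → b = [2, 28, 8, 168]
`print(a)` → prints [92, 2, 383, 8, 1]
`print(b)` → prints [2, 28, 8, 168]
`print(c)` → prints [92, 2, 383, 8, 1]

Answer:
[92, 2, 383, 8, 1]
[2, 28, 8, 168]
[92, 2, 383, 8, 1]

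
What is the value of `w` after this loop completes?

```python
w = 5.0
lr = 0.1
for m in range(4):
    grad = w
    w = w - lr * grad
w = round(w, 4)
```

Gradient descent: w = 5.0 * (1 - 0.1)^4
`w` takes the values: 5.0 → 4.5 → 4.05 → 3.645 → 3.2805

Answer: 3.2805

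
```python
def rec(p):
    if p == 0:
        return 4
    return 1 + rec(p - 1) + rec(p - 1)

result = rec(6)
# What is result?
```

rec(p) = 1 + 2·rec(p-1), rec(0)=4. Closed form: (4+1)·2^6 - 1 = 319.

Answer: 319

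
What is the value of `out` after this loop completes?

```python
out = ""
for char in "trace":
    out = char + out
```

Reverse 'trace'
`out` takes the values: "" → "t" → "rt" → "art" → "cart" → "ecart"

Answer: "ecart"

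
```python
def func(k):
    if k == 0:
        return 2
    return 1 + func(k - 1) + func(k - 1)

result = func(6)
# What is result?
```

func(k) = 1 + 2·func(k-1), func(0)=2. Closed form: (2+1)·2^6 - 1 = 191.

Answer: 191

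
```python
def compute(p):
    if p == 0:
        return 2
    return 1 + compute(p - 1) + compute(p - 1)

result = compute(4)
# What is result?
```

compute(p) = 1 + 2·compute(p-1), compute(0)=2. Closed form: (2+1)·2^4 - 1 = 47.

Answer: 47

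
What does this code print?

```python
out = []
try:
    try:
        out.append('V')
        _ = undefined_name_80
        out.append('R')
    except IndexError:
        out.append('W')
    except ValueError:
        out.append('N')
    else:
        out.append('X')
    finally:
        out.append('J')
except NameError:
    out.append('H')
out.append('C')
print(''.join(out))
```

Execution trace: 'V' (inner try body) → 'J' (inner finally) → 'H' (outer except NameError) → 'C' (after the try/except). Output: VJHC

Answer: VJHC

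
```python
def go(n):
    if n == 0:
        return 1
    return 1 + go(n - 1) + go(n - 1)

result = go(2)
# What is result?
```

go(n) = 1 + 2·go(n-1), go(0)=1. Closed form: (1+1)·2^2 - 1 = 7.

Answer: 7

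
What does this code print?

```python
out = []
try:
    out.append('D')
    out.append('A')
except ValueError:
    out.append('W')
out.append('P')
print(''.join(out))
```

Execution trace: 'D' (try body) → 'A' (try body, no exception) → 'P' (after the try/except). Output: DAP

Answer: DAP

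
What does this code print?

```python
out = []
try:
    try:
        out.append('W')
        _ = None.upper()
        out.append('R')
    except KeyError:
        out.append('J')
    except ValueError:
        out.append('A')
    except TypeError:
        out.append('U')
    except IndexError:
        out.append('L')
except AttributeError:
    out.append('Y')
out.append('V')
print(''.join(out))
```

Execution trace: 'W' (try body) → 'Y' (outer except AttributeError) → 'V' (after the try/except). Output: WYV

Answer: WYV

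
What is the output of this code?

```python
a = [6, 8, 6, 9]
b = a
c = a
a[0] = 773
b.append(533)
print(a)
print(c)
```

Key concept: multiple aliases.
Step by step:
`a = [6, 8, 6, 9]` → a = [6, 8, 6, 9]
`b = a` → b = [6, 8, 6, 9] (same object as a)
`c = a` → c = [6, 8, 6, 9] (same object as a, b)
`a[0] = 773` → a = [773, 8, 6, 9] (same object as b, c); b = [773, 8, 6, 9] (same object as a, c); c = [773, 8, 6, 9] (same object as a, b)
`b.append(533)` → a = [773, 8, 6, 9, 533] (same object as b, c); b = [773, 8, 6, 9, 533] (same object as a, c); c = [773, 8, 6, 9, 533] (same object as a, b)
`print(a)` → prints [773, 8, 6, 9, 533]
`print(c)` → prints [773, 8, 6, 9, 533]

Answer:
[773, 8, 6, 9, 533]
[773, 8, 6, 9, 533]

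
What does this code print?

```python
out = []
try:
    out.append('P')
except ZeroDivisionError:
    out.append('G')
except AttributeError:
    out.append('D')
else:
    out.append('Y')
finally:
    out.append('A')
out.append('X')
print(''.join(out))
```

Execution trace: 'P' (try body, no exception) → 'Y' (else) → 'A' (finally) → 'X' (after the try/except). Output: PYAX

Answer: PYAX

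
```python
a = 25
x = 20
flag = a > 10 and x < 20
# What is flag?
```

Trace:
`a = 25` → a = 25
`x = 20` → x = 20
`flag = a > 10 and x < 20` → flag = False
So flag = False

Answer: False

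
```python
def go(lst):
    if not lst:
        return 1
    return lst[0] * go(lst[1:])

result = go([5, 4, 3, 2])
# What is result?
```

Product over [5, 4, 3, 2] = 5 * 4 * 3 * 2 = 120

Answer: 120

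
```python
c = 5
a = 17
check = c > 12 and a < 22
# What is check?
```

Trace:
`c = 5` → c = 5
`a = 17` → a = 17
`check = c > 12 and a < 22` → check = False
So check = False

Answer: False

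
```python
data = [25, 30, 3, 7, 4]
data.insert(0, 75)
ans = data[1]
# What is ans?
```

Trace:
`data = [25, 30, 3, 7, 4]` → data = [25, 30, 3, 7, 4]
`data.insert(0, 75)` → data = [75, 25, 30, 3, 7, 4]
`ans = data[1]` → ans = 25
So ans = 25

Answer: 25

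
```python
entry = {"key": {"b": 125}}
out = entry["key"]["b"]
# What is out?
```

Trace:
`entry = {"key": {"b": 125}}` → entry = {'key': {'b': 125}}
`out = entry["key"]["b"]` → out = 125
So out = 125

Answer: 125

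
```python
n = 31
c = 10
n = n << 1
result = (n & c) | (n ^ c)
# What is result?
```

Trace:
`n = 31` → n = 31
`c = 10` → c = 10
`n = n << 1` → n = 62
`result = (n & c) | (n ^ c)` → result = 62
So result = 62

Answer: 62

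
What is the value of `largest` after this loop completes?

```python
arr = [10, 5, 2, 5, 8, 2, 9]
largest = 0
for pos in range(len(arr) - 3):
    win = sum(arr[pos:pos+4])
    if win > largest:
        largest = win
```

Max sum of 4-element window in [10, 5, 2, 5, 8, 2, 9]
`largest` takes the values: 0 → 22 → 24

Answer: 24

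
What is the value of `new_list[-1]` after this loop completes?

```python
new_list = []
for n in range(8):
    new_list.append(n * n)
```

Last element of squares 0 to 7
`new_list` takes the values: [] → [0] → [0, 1] → [0, 1, 4] → [0, 1, 4, 9] → [0, 1, 4, 9, 16] → [0, 1, 4, 9, 16, 25] → [0, 1, 4, 9, 16, 25, 36] → [0, 1, 4, 9, 16, 25, 36, 49]
So `new_list[-1]` = 49

Answer: 49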